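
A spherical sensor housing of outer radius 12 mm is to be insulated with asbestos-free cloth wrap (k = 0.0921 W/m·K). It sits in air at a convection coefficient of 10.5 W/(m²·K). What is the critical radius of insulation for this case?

For a sphere r_cr = 2k/h = 2×0.0921/10.5
r_cr = 17.5 mm; since the bare radius (12 mm) is below r_cr, adding a thin layer of insulation will *increase* heat loss.

r_cr ≈ 17.5 mm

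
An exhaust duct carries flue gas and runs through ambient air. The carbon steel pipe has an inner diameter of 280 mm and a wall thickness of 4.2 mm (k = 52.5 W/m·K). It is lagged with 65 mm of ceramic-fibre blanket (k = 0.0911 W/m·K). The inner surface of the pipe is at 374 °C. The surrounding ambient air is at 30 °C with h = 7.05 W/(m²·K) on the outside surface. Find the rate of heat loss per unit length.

Per-layer cylindrical resistances, series-summed:
R_carbon steel pipe wall = ln(144.2/140)/(2π×52.5×1) = 8.961×10^-5 K/W
R_ceramic-fibre blanket = ln(209.2/144.2)/(2π×0.0911×1) = 0.6501 K/W
R_outer film = 1/(h_o·2πr_oL) = 1/(7.05×2π×0.2092×1) = 0.1079 K/W
R_total = 0.7581 K/W
Q = ΔT/R_total = 344/0.7581

q′ ≈ 454 W/m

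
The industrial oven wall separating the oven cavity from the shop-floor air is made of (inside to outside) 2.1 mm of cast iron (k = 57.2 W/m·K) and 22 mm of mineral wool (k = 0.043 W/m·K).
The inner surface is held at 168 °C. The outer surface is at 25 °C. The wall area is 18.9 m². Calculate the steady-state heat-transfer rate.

Q ≈ 5280 W

Series thermal resistances:
R_cast iron = L/(kA) = 0.0021/(57.2×18.9) = 1.943×10^-6 K/W
R_mineral wool = L/(kA) = 0.022/(0.043×18.9) = 0.02707 K/W
R_total = 0.02707 K/W
Q = ΔT / R_total = 143 / 0.02707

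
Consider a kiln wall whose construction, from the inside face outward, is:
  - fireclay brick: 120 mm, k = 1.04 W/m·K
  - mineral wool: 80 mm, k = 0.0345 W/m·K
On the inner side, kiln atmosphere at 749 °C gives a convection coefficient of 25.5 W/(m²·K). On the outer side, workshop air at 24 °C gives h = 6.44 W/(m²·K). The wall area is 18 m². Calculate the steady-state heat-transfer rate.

Model the wall as resistances in series:
R_inner film = 1/(h_i·A) = 1/(25.5×18) = 0.002179 K/W
R_fireclay brick = L/(kA) = 0.12/(1.04×18) = 0.00641 K/W
R_mineral wool = L/(kA) = 0.08/(0.0345×18) = 0.1288 K/W
R_outer film = 1/(h_o·A) = 1/(6.44×18) = 0.008627 K/W
R_total = 0.146 K/W
Q = ΔT / R_total = 725 / 0.146

Q ≈ 4960 W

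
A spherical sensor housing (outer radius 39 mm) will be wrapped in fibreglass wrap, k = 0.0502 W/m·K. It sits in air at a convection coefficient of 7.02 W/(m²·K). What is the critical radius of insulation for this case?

For a sphere r_cr = 2k/h = 2×0.0502/7.02
r_cr = 14.3 mm; since the bare radius (39 mm) is above r_cr, any added insulation will reduce heat loss.

r_cr ≈ 14.3 mm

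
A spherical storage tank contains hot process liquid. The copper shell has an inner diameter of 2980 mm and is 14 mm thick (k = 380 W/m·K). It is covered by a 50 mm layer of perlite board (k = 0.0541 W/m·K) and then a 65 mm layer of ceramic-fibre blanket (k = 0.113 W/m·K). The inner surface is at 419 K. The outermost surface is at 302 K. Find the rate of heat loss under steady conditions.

Each spherical layer contributes R = (1/r_i − 1/r_o)/(4πk):
R_copper shell = (1/1.49 − 1/1.504)/(4π×380) = 1.308×10^-6 K/W
R_perlite board = (1/1.504 − 1/1.554)/(4π×0.0541) = 0.03147 K/W
R_ceramic-fibre blanket = (1/1.554 − 1/1.619)/(4π×0.113) = 0.01819 K/W
R_total = 0.04966 K/W
Q = ΔT/R_total = 117/0.04966

Q ≈ 2360 W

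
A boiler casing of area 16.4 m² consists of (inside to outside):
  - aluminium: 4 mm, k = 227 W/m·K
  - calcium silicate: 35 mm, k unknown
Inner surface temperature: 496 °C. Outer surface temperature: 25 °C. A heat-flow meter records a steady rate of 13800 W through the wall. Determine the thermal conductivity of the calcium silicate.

Treating each layer as a thermal resistance in series:
R_aluminium = L/(kA) = 0.004/(227×16.4) = 1.074×10^-6 K/W
Sum of known resistances R_other = 1.074×10^-6 K/W
Total R = ΔT/Q = 471/13800 = 0.03413 K/W
R_calcium silicate = R_total − R_other = 0.03413 K/W
k = L/(R·A) = 0.035/(0.03413×16.4)

k ≈ 0.0625 W/(m·K)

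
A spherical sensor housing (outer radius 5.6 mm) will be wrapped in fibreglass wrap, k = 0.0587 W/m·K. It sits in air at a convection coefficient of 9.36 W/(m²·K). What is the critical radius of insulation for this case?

For a sphere r_cr = 2k/h = 2×0.0587/9.36
r_cr = 12.5 mm; since the bare radius (5.6 mm) is below r_cr, adding a thin layer of insulation will *increase* heat loss.

r_cr ≈ 12.5 mm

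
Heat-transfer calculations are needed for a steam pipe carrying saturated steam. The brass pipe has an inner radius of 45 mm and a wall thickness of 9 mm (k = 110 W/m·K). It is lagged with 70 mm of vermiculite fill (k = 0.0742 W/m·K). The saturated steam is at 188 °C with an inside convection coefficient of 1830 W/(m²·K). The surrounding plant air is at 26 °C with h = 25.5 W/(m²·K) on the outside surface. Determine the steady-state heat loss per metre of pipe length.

q′ ≈ 88.3 W/m

Per-layer cylindrical resistances, series-summed:
R_inner film = 1/(h_i·2πr₁L) = 1/(1830×2π×0.045×1) = 0.001933 K/W
R_brass pipe wall = ln(54/45)/(2π×110×1) = 2.638×10^-4 K/W
R_vermiculite fill = ln(124/54)/(2π×0.0742×1) = 1.783 K/W
R_outer film = 1/(h_o·2πr_oL) = 1/(25.5×2π×0.124×1) = 0.05033 K/W
R_total = 1.836 K/W
Q = ΔT/R_total = 162/1.836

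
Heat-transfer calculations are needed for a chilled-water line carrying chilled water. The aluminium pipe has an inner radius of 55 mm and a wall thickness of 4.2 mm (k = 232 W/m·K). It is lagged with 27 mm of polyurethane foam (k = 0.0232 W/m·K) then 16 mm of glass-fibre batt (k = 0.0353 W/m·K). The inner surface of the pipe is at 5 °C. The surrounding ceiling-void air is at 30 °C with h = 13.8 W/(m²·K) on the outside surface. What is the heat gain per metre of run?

Cylindrical conduction, so R = ln(r₂/r₁)/(2πkL) per layer, in series:
R_aluminium pipe wall = ln(59.2/55)/(2π×232×1) = 5.048×10^-5 K/W
R_polyurethane foam = ln(86.2/59.2)/(2π×0.0232×1) = 2.578 K/W
R_glass-fibre batt = ln(102.2/86.2)/(2π×0.0353×1) = 0.7676 K/W
R_outer film = 1/(h_o·2πr_oL) = 1/(13.8×2π×0.1022×1) = 0.1128 K/W
R_total = 3.458 K/W
Q = ΔT/R_total = 25/3.458

q′ ≈ 7.23 W/m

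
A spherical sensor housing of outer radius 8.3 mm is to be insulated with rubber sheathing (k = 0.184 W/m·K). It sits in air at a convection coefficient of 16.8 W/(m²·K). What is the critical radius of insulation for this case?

For a sphere r_cr = 2k/h = 2×0.184/16.8
r_cr = 21.9 mm; since the bare radius (8.3 mm) is below r_cr, adding a thin layer of insulation will *increase* heat loss.

r_cr ≈ 21.9 mm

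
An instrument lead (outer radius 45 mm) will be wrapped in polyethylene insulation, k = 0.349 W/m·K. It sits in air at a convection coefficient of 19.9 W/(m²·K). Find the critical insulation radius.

r_cr ≈ 17.5 mm

For a cylinder r_cr = k/h = 0.349/19.9
r_cr = 17.5 mm; since the bare radius (45 mm) is above r_cr, any added insulation will reduce heat loss.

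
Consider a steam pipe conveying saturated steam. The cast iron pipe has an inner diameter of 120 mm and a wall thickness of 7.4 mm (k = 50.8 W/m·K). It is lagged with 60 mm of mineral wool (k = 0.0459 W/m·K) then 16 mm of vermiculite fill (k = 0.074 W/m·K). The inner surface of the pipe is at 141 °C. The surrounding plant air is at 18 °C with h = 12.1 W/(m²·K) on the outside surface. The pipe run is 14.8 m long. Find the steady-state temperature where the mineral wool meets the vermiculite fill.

T ≈ 34.7 °C

Treating each annulus and film as a series resistance:
R_cast iron pipe wall = ln(67.4/60)/(2π×50.8×14.8) = 2.462×10^-5 K/W
R_mineral wool = ln(127.4/67.4)/(2π×0.0459×14.8) = 0.1492 K/W
R_vermiculite fill = ln(143.4/127.4)/(2π×0.074×14.8) = 0.01719 K/W
R_outer film = 1/(h_o·2πr_oL) = 1/(12.1×2π×0.1434×14.8) = 0.006198 K/W
R_total = 0.1726 K/W
Q = ΔT/R_total = 123/0.1726
Q = 713 W
T_interface = T_inner − Q·ΣR(inner→interface) = 141 − 713×0.1492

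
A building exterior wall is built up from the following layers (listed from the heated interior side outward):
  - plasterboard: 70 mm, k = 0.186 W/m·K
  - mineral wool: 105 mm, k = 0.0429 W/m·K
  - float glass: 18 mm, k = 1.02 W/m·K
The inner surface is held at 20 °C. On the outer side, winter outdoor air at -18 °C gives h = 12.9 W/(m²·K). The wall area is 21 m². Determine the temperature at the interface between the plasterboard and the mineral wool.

T ≈ 15.1 °C

Series thermal resistances:
R_plasterboard = L/(kA) = 0.07/(0.186×21) = 0.01792 K/W
R_mineral wool = L/(kA) = 0.105/(0.0429×21) = 0.1166 K/W
R_float glass = L/(kA) = 0.018/(1.02×21) = 8.403×10^-4 K/W
R_outer film = 1/(h_o·A) = 1/(12.9×21) = 0.003691 K/W
R_total = 0.139 K/W;  Q = ΔT/R_total = 38/0.139 = 273.4 W
T_interface = T_inner − Q·ΣR(inner→interface) = 20 − 273×0.01792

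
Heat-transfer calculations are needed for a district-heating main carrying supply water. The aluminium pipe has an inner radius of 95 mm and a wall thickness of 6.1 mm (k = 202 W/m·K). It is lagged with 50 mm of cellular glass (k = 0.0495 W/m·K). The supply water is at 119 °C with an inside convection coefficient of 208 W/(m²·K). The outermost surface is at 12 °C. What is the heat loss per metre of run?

For a radial system each layer contributes R = ln(r_out/r_in)/(2πkL); films add R = 1/(hA).
R_inner film = 1/(h_i·2πr₁L) = 1/(208×2π×0.095×1) = 0.008054 K/W
R_aluminium pipe wall = ln(101.1/95)/(2π×202×1) = 4.903×10^-5 K/W
R_cellular glass = ln(151.1/101.1)/(2π×0.0495×1) = 1.292 K/W
R_total = 1.3 K/W
Q = ΔT/R_total = 107/1.3

q′ ≈ 82.3 W/m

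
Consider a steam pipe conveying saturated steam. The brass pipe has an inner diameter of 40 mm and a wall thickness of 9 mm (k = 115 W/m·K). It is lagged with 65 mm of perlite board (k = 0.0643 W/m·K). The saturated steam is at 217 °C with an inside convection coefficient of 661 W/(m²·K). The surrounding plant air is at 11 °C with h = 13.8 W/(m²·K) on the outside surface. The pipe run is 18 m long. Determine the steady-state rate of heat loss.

Treating each annulus and film as a series resistance:
R_inner film = 1/(h_i·2πr₁L) = 1/(661×2π×0.02×18) = 6.688×10^-4 K/W
R_brass pipe wall = ln(29/20)/(2π×115×18) = 2.857×10^-5 K/W
R_perlite board = ln(94/29)/(2π×0.0643×18) = 0.1617 K/W
R_outer film = 1/(h_o·2πr_oL) = 1/(13.8×2π×0.094×18) = 0.006816 K/W
R_total = 0.1692 K/W
Q = ΔT/R_total = 206/0.1692

Q ≈ 1220 W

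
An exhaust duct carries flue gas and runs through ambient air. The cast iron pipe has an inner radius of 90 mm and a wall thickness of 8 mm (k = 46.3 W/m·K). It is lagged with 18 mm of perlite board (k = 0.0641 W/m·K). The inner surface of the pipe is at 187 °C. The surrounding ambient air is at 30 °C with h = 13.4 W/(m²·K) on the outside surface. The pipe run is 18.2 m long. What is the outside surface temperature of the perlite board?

Per-layer cylindrical resistances, series-summed:
R_cast iron pipe wall = ln(98/90)/(2π×46.3×18.2) = 1.608×10^-5 K/W
R_perlite board = ln(116/98)/(2π×0.0641×18.2) = 0.023 K/W
R_outer film = 1/(h_o·2πr_oL) = 1/(13.4×2π×0.116×18.2) = 0.005626 K/W
R_total = 0.02865 K/W
Q = ΔT/R_total = 157/0.02865
Q = 5480 W
T_interface = T_inner − Q·ΣR(inner→interface) = 187 − 5480×0.02302

T ≈ 60.8 °C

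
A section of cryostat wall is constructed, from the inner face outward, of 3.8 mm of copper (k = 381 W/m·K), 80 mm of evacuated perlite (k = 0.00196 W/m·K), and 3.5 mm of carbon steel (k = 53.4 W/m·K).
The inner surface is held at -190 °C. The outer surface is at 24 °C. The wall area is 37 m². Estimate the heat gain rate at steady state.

Q ≈ 194 W

Using the resistance-network approach (series):
R_copper = L/(kA) = 0.0038/(381×37) = 2.696×10^-7 K/W
R_evacuated perlite = L/(kA) = 0.08/(0.00196×37) = 1.103 K/W
R_carbon steel = L/(kA) = 0.0035/(53.4×37) = 1.771×10^-6 K/W
R_total = 1.103 K/W
Q = ΔT / R_total = 214 / 1.103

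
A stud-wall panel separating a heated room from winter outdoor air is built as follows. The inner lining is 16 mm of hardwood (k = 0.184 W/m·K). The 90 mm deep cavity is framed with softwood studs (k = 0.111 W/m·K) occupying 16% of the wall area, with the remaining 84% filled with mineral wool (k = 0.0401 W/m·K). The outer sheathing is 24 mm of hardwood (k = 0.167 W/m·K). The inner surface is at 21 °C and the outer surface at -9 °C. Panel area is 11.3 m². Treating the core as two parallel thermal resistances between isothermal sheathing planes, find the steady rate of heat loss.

Q ≈ 171 W

Sheathing layers in series; stud and cavity paths in parallel between them.
R_inner = 0.016/(0.184×11.3) = 0.007695 K/W
R_stud  = 0.09/(0.111×0.16×11.3) = 0.4485 K/W
R_cav   = 0.09/(0.0401×0.84×11.3) = 0.2365 K/W
1/R_core = 1/R_stud + 1/R_cav → R_core = 0.1548 K/W
R_outer = 0.024/(0.167×11.3) = 0.01272 K/W
R_total = 0.1752 K/W
Q = ΔT/R_total = 30/0.1752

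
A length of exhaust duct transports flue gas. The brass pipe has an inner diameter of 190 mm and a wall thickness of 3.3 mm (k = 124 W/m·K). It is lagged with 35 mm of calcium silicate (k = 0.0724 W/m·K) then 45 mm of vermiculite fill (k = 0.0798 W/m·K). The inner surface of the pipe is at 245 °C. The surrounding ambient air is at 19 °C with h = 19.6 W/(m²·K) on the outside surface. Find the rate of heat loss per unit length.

q′ ≈ 174 W/m

For a radial system each layer contributes R = ln(r_out/r_in)/(2πkL); films add R = 1/(hA).
R_brass pipe wall = ln(98.3/95)/(2π×124×1) = 4.383×10^-5 K/W
R_calcium silicate = ln(133.3/98.3)/(2π×0.0724×1) = 0.6695 K/W
R_vermiculite fill = ln(178.3/133.3)/(2π×0.0798×1) = 0.5801 K/W
R_outer film = 1/(h_o·2πr_oL) = 1/(19.6×2π×0.1783×1) = 0.04554 K/W
R_total = 1.295 K/W
Q = ΔT/R_total = 226/1.295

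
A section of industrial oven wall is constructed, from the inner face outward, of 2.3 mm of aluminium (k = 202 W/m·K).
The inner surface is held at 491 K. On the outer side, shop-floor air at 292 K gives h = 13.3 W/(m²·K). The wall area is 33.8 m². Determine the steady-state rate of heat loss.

Using the resistance-network approach (series):
R_aluminium = L/(kA) = 0.0023/(202×33.8) = 3.369×10^-7 K/W
R_outer film = 1/(h_o·A) = 1/(13.3×33.8) = 0.002224 K/W
R_total = 0.002225 K/W
Q = ΔT / R_total = 199 / 0.002225

Q ≈ 89400 W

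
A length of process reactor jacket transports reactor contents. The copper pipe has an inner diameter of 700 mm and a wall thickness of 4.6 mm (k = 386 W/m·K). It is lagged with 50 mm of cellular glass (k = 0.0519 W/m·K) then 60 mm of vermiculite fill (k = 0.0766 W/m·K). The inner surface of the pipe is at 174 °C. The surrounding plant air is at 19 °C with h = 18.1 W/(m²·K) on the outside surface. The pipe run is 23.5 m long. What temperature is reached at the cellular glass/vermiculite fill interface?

T ≈ 85.8 °C

Treating each annulus and film as a series resistance:
R_copper pipe wall = ln(354.6/350)/(2π×386×23.5) = 2.291×10^-7 K/W
R_cellular glass = ln(404.6/354.6)/(2π×0.0519×23.5) = 0.01721 K/W
R_vermiculite fill = ln(464.6/404.6)/(2π×0.0766×23.5) = 0.01223 K/W
R_outer film = 1/(h_o·2πr_oL) = 1/(18.1×2π×0.4646×23.5) = 8.054×10^-4 K/W
R_total = 0.03024 K/W
Q = ΔT/R_total = 155/0.03024
Q = 5120 W
T_interface = T_inner − Q·ΣR(inner→interface) = 174 − 5120×0.01721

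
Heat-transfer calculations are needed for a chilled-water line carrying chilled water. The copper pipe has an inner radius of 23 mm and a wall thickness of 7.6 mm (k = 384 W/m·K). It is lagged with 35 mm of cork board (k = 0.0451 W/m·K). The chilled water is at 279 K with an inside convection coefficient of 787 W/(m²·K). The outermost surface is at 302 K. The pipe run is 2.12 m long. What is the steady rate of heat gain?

Q ≈ 18.1 W

Per-layer cylindrical resistances, series-summed:
R_inner film = 1/(h_i·2πr₁L) = 1/(787×2π×0.023×2.12) = 0.004147 K/W
R_copper pipe wall = ln(30.6/23)/(2π×384×2.12) = 5.582×10^-5 K/W
R_cork board = ln(65.6/30.6)/(2π×0.0451×2.12) = 1.269 K/W
R_total = 1.274 K/W
Q = ΔT/R_total = 23/1.274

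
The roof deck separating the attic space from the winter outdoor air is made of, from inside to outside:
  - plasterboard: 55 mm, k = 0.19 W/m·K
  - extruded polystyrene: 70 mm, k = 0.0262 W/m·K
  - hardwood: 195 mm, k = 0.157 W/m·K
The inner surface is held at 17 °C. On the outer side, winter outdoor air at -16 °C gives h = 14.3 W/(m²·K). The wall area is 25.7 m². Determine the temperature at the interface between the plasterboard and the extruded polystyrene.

T ≈ 14.8 °C

Thermal resistances in series:
R_plasterboard = L/(kA) = 0.055/(0.19×25.7) = 0.01126 K/W
R_extruded polystyrene = L/(kA) = 0.07/(0.0262×25.7) = 0.104 K/W
R_hardwood = L/(kA) = 0.195/(0.157×25.7) = 0.04833 K/W
R_outer film = 1/(h_o·A) = 1/(14.3×25.7) = 0.002721 K/W
R_total = 0.1663 K/W;  Q = ΔT/R_total = 33/0.1663 = 198.5 W
T_interface = T_inner − Q·ΣR(inner→interface) = 17 − 198×0.01126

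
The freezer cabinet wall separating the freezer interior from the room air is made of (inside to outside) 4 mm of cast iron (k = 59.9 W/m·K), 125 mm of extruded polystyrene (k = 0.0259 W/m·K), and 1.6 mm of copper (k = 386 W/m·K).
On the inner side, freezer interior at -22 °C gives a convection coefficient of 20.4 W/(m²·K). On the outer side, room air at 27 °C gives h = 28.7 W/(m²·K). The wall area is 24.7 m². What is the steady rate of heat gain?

Model the wall as resistances in series:
R_inner film = 1/(h_i·A) = 1/(20.4×24.7) = 0.001985 K/W
R_cast iron = L/(kA) = 0.004/(59.9×24.7) = 2.704×10^-6 K/W
R_extruded polystyrene = L/(kA) = 0.125/(0.0259×24.7) = 0.1954 K/W
R_copper = L/(kA) = 0.0016/(386×24.7) = 1.678×10^-7 K/W
R_outer film = 1/(h_o·A) = 1/(28.7×24.7) = 0.001411 K/W
R_total = 0.1988 K/W
Q = ΔT / R_total = 49 / 0.1988

Q ≈ 246 W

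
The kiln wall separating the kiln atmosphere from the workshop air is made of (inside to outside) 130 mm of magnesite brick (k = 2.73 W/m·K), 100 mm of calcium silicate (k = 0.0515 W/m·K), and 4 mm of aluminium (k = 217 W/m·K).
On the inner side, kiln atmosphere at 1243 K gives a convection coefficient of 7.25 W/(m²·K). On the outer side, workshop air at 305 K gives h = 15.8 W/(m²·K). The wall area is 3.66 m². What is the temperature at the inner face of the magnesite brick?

T ≈ 1180 K

Thermal resistances in series:
R_inner film = 1/(h_i·A) = 1/(7.25×3.66) = 0.03769 K/W
R_magnesite brick = L/(kA) = 0.13/(2.73×3.66) = 0.01301 K/W
R_calcium silicate = L/(kA) = 0.1/(0.0515×3.66) = 0.5305 K/W
R_aluminium = L/(kA) = 0.004/(217×3.66) = 5.036×10^-6 K/W
R_outer film = 1/(h_o·A) = 1/(15.8×3.66) = 0.01729 K/W
R_total = 0.5985 K/W;  Q = ΔT/R_total = 938/0.5985 = 1567 W
T_interface = T_inner − Q·ΣR(inner→interface) = 1243 − 1570×0.03769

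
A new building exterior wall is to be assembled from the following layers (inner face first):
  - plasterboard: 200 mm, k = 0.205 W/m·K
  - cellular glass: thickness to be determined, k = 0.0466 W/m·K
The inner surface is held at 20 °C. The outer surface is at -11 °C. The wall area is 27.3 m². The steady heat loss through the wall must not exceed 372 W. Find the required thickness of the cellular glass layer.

L ≈ 60.6 mm

Treating each layer as a thermal resistance in series:
R_plasterboard = L/(kA) = 0.2/(0.205×27.3) = 0.03574 K/W
Sum of the known resistances R_other = 0.03574 K/W
Required total resistance R_tot = ΔT/Q_allow = 31/372 = 0.08333 K/W
R_cellular glass = R_tot − R_other = 0.0476 K/W
L = R·k·A = 0.0476×0.0466×27.3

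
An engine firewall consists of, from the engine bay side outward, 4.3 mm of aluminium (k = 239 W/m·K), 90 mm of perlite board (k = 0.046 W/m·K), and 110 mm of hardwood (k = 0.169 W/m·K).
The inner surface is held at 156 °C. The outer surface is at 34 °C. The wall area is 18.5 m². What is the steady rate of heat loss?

Q ≈ 866 W

Model the wall as resistances in series:
R_aluminium = L/(kA) = 0.0043/(239×18.5) = 9.725×10^-7 K/W
R_perlite board = L/(kA) = 0.09/(0.046×18.5) = 0.1058 K/W
R_hardwood = L/(kA) = 0.11/(0.169×18.5) = 0.03518 K/W
R_total = 0.1409 K/W
Q = ΔT / R_total = 122 / 0.1409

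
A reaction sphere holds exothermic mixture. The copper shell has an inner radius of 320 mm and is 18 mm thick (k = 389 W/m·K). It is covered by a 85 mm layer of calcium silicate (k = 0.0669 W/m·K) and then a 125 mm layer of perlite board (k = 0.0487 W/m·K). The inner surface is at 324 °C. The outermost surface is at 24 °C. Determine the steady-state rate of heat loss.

Radial (spherical) resistances in series:
R_copper shell = (1/0.32 − 1/0.338)/(4π×389) = 3.404×10^-5 K/W
R_calcium silicate = (1/0.338 − 1/0.423)/(4π×0.0669) = 0.7072 K/W
R_perlite board = (1/0.423 − 1/0.548)/(4π×0.0487) = 0.8812 K/W
R_total = 1.588 K/W
Q = ΔT/R_total = 300/1.588

Q ≈ 189 W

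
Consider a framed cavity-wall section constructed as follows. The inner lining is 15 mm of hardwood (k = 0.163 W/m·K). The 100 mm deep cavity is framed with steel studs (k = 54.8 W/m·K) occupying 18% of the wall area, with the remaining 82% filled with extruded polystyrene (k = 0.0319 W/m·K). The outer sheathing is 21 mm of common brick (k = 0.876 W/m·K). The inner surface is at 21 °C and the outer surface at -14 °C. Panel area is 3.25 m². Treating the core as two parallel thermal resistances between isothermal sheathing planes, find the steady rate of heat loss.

Sheathing layers in series; stud and cavity paths in parallel between them.
R_inner = 0.015/(0.163×3.25) = 0.02832 K/W
R_stud  = 0.1/(54.8×0.18×3.25) = 0.003119 K/W
R_cav   = 0.1/(0.0319×0.82×3.25) = 1.176 K/W
1/R_core = 1/R_stud + 1/R_cav → R_core = 0.003111 K/W
R_outer = 0.021/(0.876×3.25) = 0.007376 K/W
R_total = 0.0388 K/W
Q = ΔT/R_total = 35/0.0388

Q ≈ 902 W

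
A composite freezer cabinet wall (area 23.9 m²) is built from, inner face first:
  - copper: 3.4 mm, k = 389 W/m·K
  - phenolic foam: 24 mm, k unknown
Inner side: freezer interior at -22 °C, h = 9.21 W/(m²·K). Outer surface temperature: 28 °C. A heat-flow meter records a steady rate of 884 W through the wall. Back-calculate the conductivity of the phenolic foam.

k ≈ 0.0193 W/(m·K)

Using the resistance-network approach (series):
R_inner film = 1/(h_i·A) = 1/(9.21×23.9) = 0.004543 K/W
R_copper = L/(kA) = 0.0034/(389×23.9) = 3.657×10^-7 K/W
Sum of known resistances R_other = 0.004543 K/W
Total R = ΔT/Q = 50/884 = 0.05656 K/W
R_phenolic foam = R_total − R_other = 0.05202 K/W
k = L/(R·A) = 0.024/(0.05202×23.9)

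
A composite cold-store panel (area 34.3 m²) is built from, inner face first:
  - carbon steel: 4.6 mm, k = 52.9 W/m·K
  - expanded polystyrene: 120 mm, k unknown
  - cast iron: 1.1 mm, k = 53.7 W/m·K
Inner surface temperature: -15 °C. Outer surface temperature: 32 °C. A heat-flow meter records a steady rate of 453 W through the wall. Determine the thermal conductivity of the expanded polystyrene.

Model the wall as resistances in series:
R_carbon steel = L/(kA) = 0.0046/(52.9×34.3) = 2.535×10^-6 K/W
R_cast iron = L/(kA) = 0.0011/(53.7×34.3) = 5.972×10^-7 K/W
Sum of known resistances R_other = 3.132×10^-6 K/W
Total R = ΔT/Q = 47/453 = 0.1038 K/W
R_expanded polystyrene = R_total − R_other = 0.1037 K/W
k = L/(R·A) = 0.12/(0.1037×34.3)

k ≈ 0.0337 W/(m·K)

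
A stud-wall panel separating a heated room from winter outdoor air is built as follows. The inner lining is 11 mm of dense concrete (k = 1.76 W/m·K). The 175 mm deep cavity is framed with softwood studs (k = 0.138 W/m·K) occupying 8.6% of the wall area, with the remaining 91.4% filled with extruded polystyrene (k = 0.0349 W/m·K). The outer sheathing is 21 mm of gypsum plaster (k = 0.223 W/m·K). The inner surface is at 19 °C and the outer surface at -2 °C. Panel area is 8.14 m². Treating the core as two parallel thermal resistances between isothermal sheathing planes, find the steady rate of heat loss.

Sheathing layers in series; stud and cavity paths in parallel between them.
R_inner = 0.011/(1.76×8.14) = 7.678×10^-4 K/W
R_stud  = 0.175/(0.138×0.086×8.14) = 1.811 K/W
R_cav   = 0.175/(0.0349×0.914×8.14) = 0.674 K/W
1/R_core = 1/R_stud + 1/R_cav → R_core = 0.4912 K/W
R_outer = 0.021/(0.223×8.14) = 0.01157 K/W
R_total = 0.5036 K/W
Q = ΔT/R_total = 21/0.5036

Q ≈ 41.7 W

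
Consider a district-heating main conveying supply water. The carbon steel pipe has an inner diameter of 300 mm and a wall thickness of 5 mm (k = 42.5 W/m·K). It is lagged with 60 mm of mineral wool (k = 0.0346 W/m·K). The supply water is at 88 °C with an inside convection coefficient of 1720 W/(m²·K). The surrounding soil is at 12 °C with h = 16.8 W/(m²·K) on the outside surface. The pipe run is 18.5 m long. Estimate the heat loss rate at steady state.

Cylindrical conduction, so R = ln(r₂/r₁)/(2πkL) per layer, in series:
R_inner film = 1/(h_i·2πr₁L) = 1/(1720×2π×0.15×18.5) = 3.334×10^-5 K/W
R_carbon steel pipe wall = ln(155/150)/(2π×42.5×18.5) = 6.637×10^-6 K/W
R_mineral wool = ln(215/155)/(2π×0.0346×18.5) = 0.08136 K/W
R_outer film = 1/(h_o·2πr_oL) = 1/(16.8×2π×0.215×18.5) = 0.002382 K/W
R_total = 0.08378 K/W
Q = ΔT/R_total = 76/0.08378

Q ≈ 907 W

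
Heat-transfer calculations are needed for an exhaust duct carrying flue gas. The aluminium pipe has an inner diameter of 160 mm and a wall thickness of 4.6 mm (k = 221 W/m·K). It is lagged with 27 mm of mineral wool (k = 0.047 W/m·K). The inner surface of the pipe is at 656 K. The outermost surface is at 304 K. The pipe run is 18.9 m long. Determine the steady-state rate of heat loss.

Q ≈ 7090 W

Treating each annulus and film as a series resistance:
R_aluminium pipe wall = ln(84.6/80)/(2π×221×18.9) = 2.13×10^-6 K/W
R_mineral wool = ln(111.6/84.6)/(2π×0.047×18.9) = 0.04963 K/W
R_total = 0.04963 K/W
Q = ΔT/R_total = 352/0.04963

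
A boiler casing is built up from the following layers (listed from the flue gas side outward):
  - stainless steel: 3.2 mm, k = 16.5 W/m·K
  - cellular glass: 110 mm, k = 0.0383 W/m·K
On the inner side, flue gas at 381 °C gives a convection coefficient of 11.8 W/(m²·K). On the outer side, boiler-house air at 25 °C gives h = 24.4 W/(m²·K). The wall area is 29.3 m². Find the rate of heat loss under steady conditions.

Model the wall as resistances in series:
R_inner film = 1/(h_i·A) = 1/(11.8×29.3) = 0.002892 K/W
R_stainless steel = L/(kA) = 0.0032/(16.5×29.3) = 6.619×10^-6 K/W
R_cellular glass = L/(kA) = 0.11/(0.0383×29.3) = 0.09802 K/W
R_outer film = 1/(h_o·A) = 1/(24.4×29.3) = 0.001399 K/W
R_total = 0.1023 K/W
Q = ΔT / R_total = 356 / 0.1023

Q ≈ 3480 W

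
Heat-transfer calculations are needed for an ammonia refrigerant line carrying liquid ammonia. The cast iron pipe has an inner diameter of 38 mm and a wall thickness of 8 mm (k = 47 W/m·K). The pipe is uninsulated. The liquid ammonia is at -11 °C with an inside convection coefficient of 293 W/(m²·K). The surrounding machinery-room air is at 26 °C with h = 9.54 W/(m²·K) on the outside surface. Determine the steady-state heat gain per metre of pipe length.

Per-layer cylindrical resistances, series-summed:
R_inner film = 1/(h_i·2πr₁L) = 1/(293×2π×0.019×1) = 0.02859 K/W
R_cast iron pipe wall = ln(27/19)/(2π×47×1) = 0.00119 K/W
R_outer film = 1/(h_o·2πr_oL) = 1/(9.54×2π×0.027×1) = 0.6179 K/W
R_total = 0.6477 K/W
Q = ΔT/R_total = 37/0.6477

q′ ≈ 57.1 W/m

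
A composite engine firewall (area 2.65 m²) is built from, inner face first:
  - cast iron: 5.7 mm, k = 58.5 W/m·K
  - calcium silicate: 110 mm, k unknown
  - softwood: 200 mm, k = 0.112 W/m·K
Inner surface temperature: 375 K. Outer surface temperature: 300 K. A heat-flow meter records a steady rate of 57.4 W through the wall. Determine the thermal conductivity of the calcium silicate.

k ≈ 0.0656 W/(m·K)

Thermal resistances in series:
R_cast iron = L/(kA) = 0.0057/(58.5×2.65) = 3.677×10^-5 K/W
R_softwood = L/(kA) = 0.2/(0.112×2.65) = 0.6739 K/W
Sum of known resistances R_other = 0.6739 K/W
Total R = ΔT/Q = 75/57.4 = 1.307 K/W
R_calcium silicate = R_total − R_other = 0.6327 K/W
k = L/(R·A) = 0.11/(0.6327×2.65)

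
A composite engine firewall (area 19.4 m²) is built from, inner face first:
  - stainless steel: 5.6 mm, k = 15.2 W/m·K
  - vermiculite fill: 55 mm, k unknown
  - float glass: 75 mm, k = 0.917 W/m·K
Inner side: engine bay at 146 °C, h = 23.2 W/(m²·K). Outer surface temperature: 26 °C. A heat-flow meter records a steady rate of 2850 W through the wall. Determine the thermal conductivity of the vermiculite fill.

Model the wall as resistances in series:
R_inner film = 1/(h_i·A) = 1/(23.2×19.4) = 0.002222 K/W
R_stainless steel = L/(kA) = 0.0056/(15.2×19.4) = 1.899×10^-5 K/W
R_float glass = L/(kA) = 0.075/(0.917×19.4) = 0.004216 K/W
Sum of known resistances R_other = 0.006457 K/W
Total R = ΔT/Q = 120/2850 = 0.04211 K/W
R_vermiculite fill = R_total − R_other = 0.03565 K/W
k = L/(R·A) = 0.055/(0.03565×19.4)

k ≈ 0.0795 W/(m·K)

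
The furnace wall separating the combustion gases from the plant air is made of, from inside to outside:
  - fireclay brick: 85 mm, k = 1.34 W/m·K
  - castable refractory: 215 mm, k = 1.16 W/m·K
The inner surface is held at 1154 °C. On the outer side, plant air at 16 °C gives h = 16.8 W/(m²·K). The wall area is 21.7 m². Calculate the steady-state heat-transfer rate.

Model the wall as resistances in series:
R_fireclay brick = L/(kA) = 0.085/(1.34×21.7) = 0.002923 K/W
R_castable refractory = L/(kA) = 0.215/(1.16×21.7) = 0.008541 K/W
R_outer film = 1/(h_o·A) = 1/(16.8×21.7) = 0.002743 K/W
R_total = 0.01421 K/W
Q = ΔT / R_total = 1138 / 0.01421

Q ≈ 80100 W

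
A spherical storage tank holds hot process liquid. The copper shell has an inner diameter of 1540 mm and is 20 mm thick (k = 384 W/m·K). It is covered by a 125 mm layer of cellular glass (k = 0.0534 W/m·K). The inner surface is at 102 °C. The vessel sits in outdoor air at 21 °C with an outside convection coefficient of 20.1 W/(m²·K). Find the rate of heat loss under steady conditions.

Radial (spherical) resistances in series:
R_copper shell = (1/0.77 − 1/0.79)/(4π×384) = 6.814×10^-6 K/W
R_cellular glass = (1/0.79 − 1/0.915)/(4π×0.0534) = 0.2577 K/W
R_outer film = 1/(h·4πr_o²) = 1/(20.1×4π×0.915²) = 0.004729 K/W
R_total = 0.2624 K/W
Q = ΔT/R_total = 81/0.2624

Q ≈ 309 W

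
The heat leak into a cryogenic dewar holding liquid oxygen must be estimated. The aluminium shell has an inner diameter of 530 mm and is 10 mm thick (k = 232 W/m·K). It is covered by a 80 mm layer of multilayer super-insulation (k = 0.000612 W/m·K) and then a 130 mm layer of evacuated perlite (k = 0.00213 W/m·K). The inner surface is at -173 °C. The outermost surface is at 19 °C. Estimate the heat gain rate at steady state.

Spherical conduction: R = (1/r_in − 1/r_out)/(4πk) per layer; series-sum.
R_aluminium shell = (1/0.265 − 1/0.275)/(4π×232) = 4.707×10^-5 K/W
R_multilayer super-insulation = (1/0.275 − 1/0.355)/(4π×0.000612) = 106.6 K/W
R_evacuated perlite = (1/0.355 − 1/0.485)/(4π×0.00213) = 28.21 K/W
R_total = 134.8 K/W
Q = ΔT/R_total = 192/134.8

Q ≈ 1.42 W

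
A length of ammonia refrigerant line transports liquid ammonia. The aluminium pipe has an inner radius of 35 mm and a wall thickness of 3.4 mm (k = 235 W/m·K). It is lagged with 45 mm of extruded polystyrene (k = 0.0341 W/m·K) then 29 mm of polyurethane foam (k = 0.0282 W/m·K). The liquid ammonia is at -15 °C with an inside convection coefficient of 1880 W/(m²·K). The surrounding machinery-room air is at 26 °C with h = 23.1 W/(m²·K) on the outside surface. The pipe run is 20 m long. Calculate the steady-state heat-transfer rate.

Treating each annulus and film as a series resistance:
R_inner film = 1/(h_i·2πr₁L) = 1/(1880×2π×0.035×20) = 1.209×10^-4 K/W
R_aluminium pipe wall = ln(38.4/35)/(2π×235×20) = 3.139×10^-6 K/W
R_extruded polystyrene = ln(83.4/38.4)/(2π×0.0341×20) = 0.181 K/W
R_polyurethane foam = ln(112.4/83.4)/(2π×0.0282×20) = 0.08421 K/W
R_outer film = 1/(h_o·2πr_oL) = 1/(23.1×2π×0.1124×20) = 0.003065 K/W
R_total = 0.2684 K/W
Q = ΔT/R_total = 41/0.2684

Q ≈ 153 W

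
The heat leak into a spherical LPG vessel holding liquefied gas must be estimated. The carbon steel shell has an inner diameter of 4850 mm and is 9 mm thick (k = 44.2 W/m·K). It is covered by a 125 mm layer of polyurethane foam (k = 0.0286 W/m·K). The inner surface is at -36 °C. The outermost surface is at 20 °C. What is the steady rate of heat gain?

Each spherical layer contributes R = (1/r_i − 1/r_o)/(4πk):
R_carbon steel shell = (1/2.425 − 1/2.434)/(4π×44.2) = 2.745×10^-6 K/W
R_polyurethane foam = (1/2.434 − 1/2.559)/(4π×0.0286) = 0.05584 K/W
R_total = 0.05584 K/W
Q = ΔT/R_total = 56/0.05584

Q ≈ 1000 W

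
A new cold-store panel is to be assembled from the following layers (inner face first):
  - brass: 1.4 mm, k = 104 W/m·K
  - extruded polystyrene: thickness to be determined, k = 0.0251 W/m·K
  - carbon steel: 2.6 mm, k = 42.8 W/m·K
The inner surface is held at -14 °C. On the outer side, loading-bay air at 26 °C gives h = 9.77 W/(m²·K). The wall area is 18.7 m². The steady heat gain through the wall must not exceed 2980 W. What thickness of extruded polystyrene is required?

Thermal resistances in series:
R_brass = L/(kA) = 0.0014/(104×18.7) = 7.199×10^-7 K/W
R_carbon steel = L/(kA) = 0.0026/(42.8×18.7) = 3.249×10^-6 K/W
R_outer film = 1/(h_o·A) = 1/(9.77×18.7) = 0.005473 K/W
Sum of the known resistances R_other = 0.005477 K/W
Required total resistance R_tot = ΔT/Q_allow = 40/2980 = 0.01342 K/W
R_extruded polystyrene = R_tot − R_other = 0.007945 K/W
L = R·k·A = 0.007945×0.0251×18.7

L ≈ 3.73 mm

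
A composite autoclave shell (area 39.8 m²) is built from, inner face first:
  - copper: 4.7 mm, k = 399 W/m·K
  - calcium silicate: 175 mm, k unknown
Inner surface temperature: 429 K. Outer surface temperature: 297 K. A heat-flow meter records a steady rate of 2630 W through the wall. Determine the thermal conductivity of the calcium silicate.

Using the resistance-network approach (series):
R_copper = L/(kA) = 0.0047/(399×39.8) = 2.96×10^-7 K/W
Sum of known resistances R_other = 2.96×10^-7 K/W
Total R = ΔT/Q = 132/2630 = 0.05019 K/W
R_calcium silicate = R_total − R_other = 0.05019 K/W
k = L/(R·A) = 0.175/(0.05019×39.8)

k ≈ 0.0876 W/(m·K)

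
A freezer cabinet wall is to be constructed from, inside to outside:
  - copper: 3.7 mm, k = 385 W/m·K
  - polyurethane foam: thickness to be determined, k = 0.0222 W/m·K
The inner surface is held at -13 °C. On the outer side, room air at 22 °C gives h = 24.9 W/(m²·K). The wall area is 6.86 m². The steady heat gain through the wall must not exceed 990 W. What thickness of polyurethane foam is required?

L ≈ 4.49 mm

Using the resistance-network approach (series):
R_copper = L/(kA) = 0.0037/(385×6.86) = 1.401×10^-6 K/W
R_outer film = 1/(h_o·A) = 1/(24.9×6.86) = 0.005854 K/W
Sum of the known resistances R_other = 0.005856 K/W
Required total resistance R_tot = ΔT/Q_allow = 35/990 = 0.03535 K/W
R_polyurethane foam = R_tot − R_other = 0.0295 K/W
L = R·k·A = 0.0295×0.0222×6.86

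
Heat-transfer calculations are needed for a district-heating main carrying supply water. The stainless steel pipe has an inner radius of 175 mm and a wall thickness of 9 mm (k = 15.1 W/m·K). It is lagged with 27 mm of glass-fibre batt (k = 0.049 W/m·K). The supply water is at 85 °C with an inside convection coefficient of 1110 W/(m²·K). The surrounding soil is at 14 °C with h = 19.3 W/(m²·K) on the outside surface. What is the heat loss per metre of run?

q′ ≈ 146 W/m

For a radial system each layer contributes R = ln(r_out/r_in)/(2πkL); films add R = 1/(hA).
R_inner film = 1/(h_i·2πr₁L) = 1/(1110×2π×0.175×1) = 8.193×10^-4 K/W
R_stainless steel pipe wall = ln(184/175)/(2π×15.1×1) = 5.286×10^-4 K/W
R_glass-fibre batt = ln(211/184)/(2π×0.049×1) = 0.4447 K/W
R_outer film = 1/(h_o·2πr_oL) = 1/(19.3×2π×0.211×1) = 0.03908 K/W
R_total = 0.4852 K/W
Q = ΔT/R_total = 71/0.4852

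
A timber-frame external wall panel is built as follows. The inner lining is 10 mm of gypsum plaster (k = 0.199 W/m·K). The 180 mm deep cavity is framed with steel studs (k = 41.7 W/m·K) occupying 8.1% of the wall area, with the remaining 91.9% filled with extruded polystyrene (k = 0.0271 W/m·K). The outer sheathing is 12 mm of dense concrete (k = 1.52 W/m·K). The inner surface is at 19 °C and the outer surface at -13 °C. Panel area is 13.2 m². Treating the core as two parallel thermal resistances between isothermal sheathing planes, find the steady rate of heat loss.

Q ≈ 3800 W

Sheathing layers in series; stud and cavity paths in parallel between them.
R_inner = 0.01/(0.199×13.2) = 0.003807 K/W
R_stud  = 0.18/(41.7×0.081×13.2) = 0.004037 K/W
R_cav   = 0.18/(0.0271×0.919×13.2) = 0.5475 K/W
1/R_core = 1/R_stud + 1/R_cav → R_core = 0.004008 K/W
R_outer = 0.012/(1.52×13.2) = 5.981×10^-4 K/W
R_total = 0.008413 K/W
Q = ΔT/R_total = 32/0.008413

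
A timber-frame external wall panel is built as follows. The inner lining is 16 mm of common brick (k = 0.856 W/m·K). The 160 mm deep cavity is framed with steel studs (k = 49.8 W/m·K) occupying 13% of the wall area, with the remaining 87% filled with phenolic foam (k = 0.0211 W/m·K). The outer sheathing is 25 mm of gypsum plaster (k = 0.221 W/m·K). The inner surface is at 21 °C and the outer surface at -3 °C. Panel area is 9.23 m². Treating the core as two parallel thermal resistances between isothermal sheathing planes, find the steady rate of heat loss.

Q ≈ 1420 W

Sheathing layers in series; stud and cavity paths in parallel between them.
R_inner = 0.016/(0.856×9.23) = 0.002025 K/W
R_stud  = 0.16/(49.8×0.13×9.23) = 0.002678 K/W
R_cav   = 0.16/(0.0211×0.87×9.23) = 0.9443 K/W
1/R_core = 1/R_stud + 1/R_cav → R_core = 0.00267 K/W
R_outer = 0.025/(0.221×9.23) = 0.01226 K/W
R_total = 0.01695 K/W
Q = ΔT/R_total = 24/0.01695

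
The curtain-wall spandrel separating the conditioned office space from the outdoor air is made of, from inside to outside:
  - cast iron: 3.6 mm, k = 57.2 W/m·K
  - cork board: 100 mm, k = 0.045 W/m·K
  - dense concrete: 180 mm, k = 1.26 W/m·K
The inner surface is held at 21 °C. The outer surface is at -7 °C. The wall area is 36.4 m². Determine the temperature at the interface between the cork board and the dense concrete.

T ≈ -5.31 °C

Thermal resistances in series:
R_cast iron = L/(kA) = 0.0036/(57.2×36.4) = 1.729×10^-6 K/W
R_cork board = L/(kA) = 0.1/(0.045×36.4) = 0.06105 K/W
R_dense concrete = L/(kA) = 0.18/(1.26×36.4) = 0.003925 K/W
R_total = 0.06498 K/W;  Q = ΔT/R_total = 28/0.06498 = 430.9 W
T_interface = T_inner − Q·ΣR(inner→interface) = 21 − 431×0.06105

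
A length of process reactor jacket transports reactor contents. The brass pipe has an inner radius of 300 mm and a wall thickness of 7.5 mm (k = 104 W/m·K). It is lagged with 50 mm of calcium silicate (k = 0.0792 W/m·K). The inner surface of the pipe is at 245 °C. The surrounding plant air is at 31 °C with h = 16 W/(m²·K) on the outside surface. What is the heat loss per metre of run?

Radial resistances (cylindrical: R_cond = ln(r_o/r_i)/(2πkL), R_conv = 1/(h·2πrL)):
R_brass pipe wall = ln(307.5/300)/(2π×104×1) = 3.779×10^-5 K/W
R_calcium silicate = ln(357.5/307.5)/(2π×0.0792×1) = 0.3028 K/W
R_outer film = 1/(h_o·2πr_oL) = 1/(16×2π×0.3575×1) = 0.02782 K/W
R_total = 0.3306 K/W
Q = ΔT/R_total = 214/0.3306

q′ ≈ 647 W/m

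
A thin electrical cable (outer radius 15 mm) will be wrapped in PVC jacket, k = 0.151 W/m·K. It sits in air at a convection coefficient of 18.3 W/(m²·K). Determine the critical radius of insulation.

For a cylinder r_cr = k/h = 0.151/18.3
r_cr = 8.25 mm; since the bare radius (15 mm) is above r_cr, any added insulation will reduce heat loss.

r_cr ≈ 8.25 mm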